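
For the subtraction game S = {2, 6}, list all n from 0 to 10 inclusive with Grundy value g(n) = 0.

0, 1, 4, 5, 8, 9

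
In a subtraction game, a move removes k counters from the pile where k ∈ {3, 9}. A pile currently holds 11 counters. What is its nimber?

Build the Grundy sequence with g(k) = mex{g(k−s) : s ∈ {3, 9}, s ≤ k}:
g(0) = mex{} = 0
g(1) = mex{} = 0
g(2) = mex{} = 0
g(3) = mex{0} = 1
g(4) = mex{0} = 1
g(5) = mex{0} = 1
g(6) = mex{1} = 0
g(7) = mex{1} = 0
g(8) = mex{1} = 0
g(9) = mex{0} = 1
g(10) = mex{0} = 1
g(11) = mex{0} = 1
So g(11) = 1.

1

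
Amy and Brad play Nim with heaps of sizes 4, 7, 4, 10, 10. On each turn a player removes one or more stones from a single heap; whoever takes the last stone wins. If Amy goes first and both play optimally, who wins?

Amy wins

Write each in binary and XOR column by column:
  0100  (4)
  0111  (7)
  0100  (4)
  1010  (10)
  1010  (10)
  ----
  0111  (7)
The nim-sum is 7 ≠ 0, so this is an N-position: the player to move can win; Amy has a winning move.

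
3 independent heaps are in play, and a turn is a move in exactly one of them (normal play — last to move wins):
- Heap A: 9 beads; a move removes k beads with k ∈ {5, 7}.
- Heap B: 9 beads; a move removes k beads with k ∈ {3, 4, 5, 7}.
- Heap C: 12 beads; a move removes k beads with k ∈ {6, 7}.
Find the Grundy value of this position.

0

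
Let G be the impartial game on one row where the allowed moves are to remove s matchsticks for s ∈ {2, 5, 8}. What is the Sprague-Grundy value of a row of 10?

0

Grundy values for subtraction set {2, 5, 8}:
g(0) = mex{} = 0
g(1) = mex{} = 0
g(2) = mex{0} = 1
g(3) = mex{0} = 1
g(4) = mex{1} = 0
g(5) = mex{0,1} = 2
g(6) = mex{0} = 1
g(7) = mex{1,2} = 0
g(8) = mex{0,1} = 2
g(9) = mex{0} = 1
g(10) = mex{1,2} = 0
So g(10) = 0.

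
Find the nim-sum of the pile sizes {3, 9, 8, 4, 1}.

7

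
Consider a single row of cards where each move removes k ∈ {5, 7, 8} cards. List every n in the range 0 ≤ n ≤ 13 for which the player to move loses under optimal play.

0, 1, 2, 3, 4, 13

Grundy values for subtraction set {5, 7, 8}:
k:     0  1  2  3  4  5  6  7  8  9 10 11 12 13
g(k):  0  0  0  0  0  1  1  1  1  1  2  2  2  0
The P-positions (g = 0) in 0..13 are 0, 1, 2, 3, 4, 13.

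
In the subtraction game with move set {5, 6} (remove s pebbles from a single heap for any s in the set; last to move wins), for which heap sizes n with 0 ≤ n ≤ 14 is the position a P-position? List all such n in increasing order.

Compute g(0), g(1), … for moves {5, 6}:
k:     0  1  2  3  4  5  6  7  8  9 10 11 12 13 14
g(k):  0  0  0  0  0  1  1  1  1  1  2  0  0  0  0
The P-positions (g = 0) in 0..14 are 0, 1, 2, 3, 4, 11, 12, 13, 14.

0, 1, 2, 3, 4, 11, 12, 13, 14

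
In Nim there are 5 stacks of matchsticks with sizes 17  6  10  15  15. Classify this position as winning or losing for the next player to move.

Compute the nim-sum pairwise:
17 ⊕ 6 = 23
23 ⊕ 10 = 29
29 ⊕ 15 = 18
18 ⊕ 15 = 29
The nim-sum is 29 ≠ 0, so this is an N-position: the player to move can win.

Winning position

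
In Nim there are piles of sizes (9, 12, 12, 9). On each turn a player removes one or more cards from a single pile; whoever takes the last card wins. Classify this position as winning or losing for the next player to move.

Losing position

Compute the nim-sum pairwise:
9 ^ 12 = 5
5 ^ 12 = 9
9 ^ 9 = 0
The nim-sum is 0, so this is a P-position: the player to move is in a losing position under optimal play.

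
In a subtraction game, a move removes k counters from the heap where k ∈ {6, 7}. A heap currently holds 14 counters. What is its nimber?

0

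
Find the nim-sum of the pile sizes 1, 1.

0

Nim-sum: 1 ^ 1 = 0.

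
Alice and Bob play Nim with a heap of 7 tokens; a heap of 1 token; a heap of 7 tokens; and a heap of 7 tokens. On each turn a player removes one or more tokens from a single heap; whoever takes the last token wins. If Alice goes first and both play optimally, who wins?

Nim-sum: 7 ⊕ 1 ⊕ 7 ⊕ 7 = 6.
The nim-sum is 6 ≠ 0, so this is an N-position: the player to move can win; Alice has a winning move.

Alice wins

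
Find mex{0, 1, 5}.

2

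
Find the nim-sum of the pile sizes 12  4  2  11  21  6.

18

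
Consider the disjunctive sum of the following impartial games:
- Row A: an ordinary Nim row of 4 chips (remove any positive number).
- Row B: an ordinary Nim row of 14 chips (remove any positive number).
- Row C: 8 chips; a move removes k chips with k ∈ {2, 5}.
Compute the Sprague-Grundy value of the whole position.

Row A is a plain Nim row of size 4, so its Grundy value is 4.
Row B is a plain Nim row of size 14, so its Grundy value is 14.
Build the Grundy sequence for row C with g(k) = mex{g(k−s) : s ∈ {2, 5}, s ≤ k}:
g(0) = mex{} = 0
g(1) = mex{} = 0
g(2) = mex{0} = 1
g(3) = mex{0} = 1
g(4) = mex{1} = 0
g(5) = mex{0,1} = 2
g(6) = mex{0} = 1
g(7) = mex{1,2} = 0
g(8) = mex{1} = 0
So g(8) = 0.
By the Sprague-Grundy theorem, the Grundy value of a sum of independent games is the XOR of the component values.
Combined value = 4 XOR 14 XOR 0 = 10.

10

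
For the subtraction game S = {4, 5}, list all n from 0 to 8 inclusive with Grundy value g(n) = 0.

0, 1, 2, 3

Grundy values for subtraction set {4, 5}:
g(0) = mex{} = 0
g(1) = mex{} = 0
g(2) = mex{} = 0
g(3) = mex{} = 0
g(4) = mex{0} = 1
g(5) = mex{0} = 1
g(6) = mex{0} = 1
g(7) = mex{0} = 1
g(8) = mex{0,1} = 2
The P-positions (g = 0) in 0..8 are 0, 1, 2, 3.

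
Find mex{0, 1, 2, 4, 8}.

3

The values 0, 1, 2 are all present; 3 is the first non-negative integer missing from the set.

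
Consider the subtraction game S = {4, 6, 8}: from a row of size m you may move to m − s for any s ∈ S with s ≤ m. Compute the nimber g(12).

Compute g(0), g(1), … for moves {4, 6, 8}:
g(0) = mex{} = 0
g(1) = mex{} = 0
g(2) = mex{} = 0
g(3) = mex{} = 0
g(4) = mex{0} = 1
g(5) = mex{0} = 1
g(6) = mex{0} = 1
g(7) = mex{0} = 1
g(8) = mex{0,1} = 2
g(9) = mex{0,1} = 2
g(10) = mex{0,1} = 2
g(11) = mex{0,1} = 2
g(12) = mex{1,2} = 0
So g(12) = 0.

0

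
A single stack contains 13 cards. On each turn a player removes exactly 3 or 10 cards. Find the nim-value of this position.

0

Compute g(0), g(1), … for moves {3, 10}:
k:     0  1  2  3  4  5  6  7  8  9 10 11 12 13
g(k):  0  0  0  1  1  1  0  0  0  1  1  1  2  0
So g(13) = 0.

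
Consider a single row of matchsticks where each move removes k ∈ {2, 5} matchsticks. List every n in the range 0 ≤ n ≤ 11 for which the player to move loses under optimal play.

0, 1, 4, 7, 8, 11

Compute g(0), g(1), … for moves {2, 5}:
k:     0  1  2  3  4  5  6  7  8  9 10 11
g(k):  0  0  1  1  0  2  1  0  0  1  1  0
The P-positions (g = 0) in 0..11 are 0, 1, 4, 7, 8, 11.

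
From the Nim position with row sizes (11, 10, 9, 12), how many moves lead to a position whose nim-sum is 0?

1

Compute the nim-sum pairwise:
11 ^ 10 = 1
1 ^ 9 = 8
8 ^ 12 = 4
The overall nim-sum is X = 4. A row of size p has a winning move iff p XOR X < p (reduce it to p XOR X).
  11: 11 XOR 4 = 15 ≥ 11 — no move.
  10: 10 XOR 4 = 14 ≥ 10 — no move.
  9: 9 XOR 4 = 13 ≥ 9 — no move.
  12: 12 XOR 4 = 8 < 12 — winning move (to 8).
That gives 1 winning move.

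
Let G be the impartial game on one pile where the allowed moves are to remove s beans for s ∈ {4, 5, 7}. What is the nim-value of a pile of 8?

Build the Grundy sequence with g(k) = mex{g(k−s) : s ∈ {4, 5, 7}, s ≤ k}:
k:     0  1  2  3  4  5  6  7  8
g(k):  0  0  0  0  1  1  1  1  2
So g(8) = 2.

2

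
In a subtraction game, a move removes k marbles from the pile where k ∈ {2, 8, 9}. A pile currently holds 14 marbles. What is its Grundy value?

3

Grundy values for subtraction set {2, 8, 9}:
g(0) = mex{} = 0
g(1) = mex{} = 0
g(2) = mex{0} = 1
g(3) = mex{0} = 1
g(4) = mex{1} = 0
g(5) = mex{1} = 0
g(6) = mex{0} = 1
g(7) = mex{0} = 1
g(8) = mex{0,1} = 2
g(9) = mex{0,1} = 2
g(10) = mex{0,1,2} = 3
g(11) = mex{1,2} = 0
g(12) = mex{0,1,3} = 2
g(13) = mex{0} = 1
g(14) = mex{0,1,2} = 3
So g(14) = 3.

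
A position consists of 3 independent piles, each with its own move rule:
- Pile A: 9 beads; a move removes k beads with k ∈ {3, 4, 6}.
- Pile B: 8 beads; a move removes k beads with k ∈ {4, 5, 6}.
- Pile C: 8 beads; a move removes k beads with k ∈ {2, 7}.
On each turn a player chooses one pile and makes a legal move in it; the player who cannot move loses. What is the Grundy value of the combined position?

For pile A, compute g(0), g(1), … with moves {3, 4, 6}:
k:     0  1  2  3  4  5  6  7  8  9
g(k):  0  0  0  1  1  1  2  2  2  0
So g(9) = 0.
For pile B, compute g(0), g(1), … with moves {4, 5, 6}:
k:     0  1  2  3  4  5  6  7  8
g(k):  0  0  0  0  1  1  1  1  2
So g(8) = 2.
Grundy values for pile C (subtraction set {2, 7}):
k:     0  1  2  3  4  5  6  7  8
g(k):  0  0  1  1  0  0  1  1  2
So g(8) = 2.
The value of a disjunctive sum is the nim-sum of the parts.
Combined value = 0 XOR 2 XOR 2 = 0.

0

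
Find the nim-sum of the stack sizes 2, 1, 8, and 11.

Compute the nim-sum pairwise:
2 XOR 1 = 3
3 XOR 8 = 11
11 XOR 11 = 0

0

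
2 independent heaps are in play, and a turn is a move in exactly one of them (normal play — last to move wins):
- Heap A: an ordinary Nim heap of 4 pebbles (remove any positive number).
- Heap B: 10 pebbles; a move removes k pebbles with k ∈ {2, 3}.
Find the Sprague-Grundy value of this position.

Heap A is a plain Nim heap of size 4, so its Grundy value is 4.
Grundy values for heap B (subtraction set {2, 3}):
g(0) = mex{} = 0
g(1) = mex{} = 0
g(2) = mex{0} = 1
g(3) = mex{0} = 1
g(4) = mex{0,1} = 2
g(5) = mex{1} = 0
g(6) = mex{1,2} = 0
g(7) = mex{0,2} = 1
g(8) = mex{0} = 1
g(9) = mex{0,1} = 2
g(10) = mex{1} = 0
So g(10) = 0.
The value of a disjunctive sum is the nim-sum of the parts.
Combined value = 4 XOR 0 = 4.

4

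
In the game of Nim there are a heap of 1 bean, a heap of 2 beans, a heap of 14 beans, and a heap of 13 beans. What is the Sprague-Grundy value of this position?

In binary:
  0001  (1)
  0010  (2)
  1110  (14)
  1101  (13)
  ----
  0000  (0)

0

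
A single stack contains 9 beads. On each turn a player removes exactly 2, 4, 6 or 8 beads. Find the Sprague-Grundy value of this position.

Build the Grundy sequence with g(k) = mex{g(k−s) : s ∈ {2, 4, 6, 8}, s ≤ k}:
g(0) = mex{} = 0
g(1) = mex{} = 0
g(2) = mex{0} = 1
g(3) = mex{0} = 1
g(4) = mex{0,1} = 2
g(5) = mex{0,1} = 2
g(6) = mex{0,1,2} = 3
g(7) = mex{0,1,2} = 3
g(8) = mex{0,1,2,3} = 4
g(9) = mex{0,1,2,3} = 4
So g(9) = 4.

4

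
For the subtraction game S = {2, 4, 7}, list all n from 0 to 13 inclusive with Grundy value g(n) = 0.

0, 1, 6, 9, 12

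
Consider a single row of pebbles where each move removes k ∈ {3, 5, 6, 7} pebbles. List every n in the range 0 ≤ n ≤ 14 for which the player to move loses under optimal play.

0, 1, 2, 10, 11, 12

Compute g(0), g(1), … for moves {3, 5, 6, 7}:
k:     0  1  2  3  4  5  6  7  8  9 10 11 12 13 14
g(k):  0  0  0  1  1  1  2  2  2  3  0  0  0  1  1
The P-positions (g = 0) in 0..14 are 0, 1, 2, 10, 11, 12.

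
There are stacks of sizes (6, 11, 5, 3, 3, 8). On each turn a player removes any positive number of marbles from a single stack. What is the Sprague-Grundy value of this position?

0

Nim-sum: 6 ^ 11 ^ 5 ^ 3 ^ 3 ^ 8 = 0.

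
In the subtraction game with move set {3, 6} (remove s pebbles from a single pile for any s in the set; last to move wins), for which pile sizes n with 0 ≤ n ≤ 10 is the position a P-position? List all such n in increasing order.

0, 1, 2, 9, 10

Compute g(0), g(1), … for moves {3, 6}:
g(0) = mex{} = 0
g(1) = mex{} = 0
g(2) = mex{} = 0
g(3) = mex{0} = 1
g(4) = mex{0} = 1
g(5) = mex{0} = 1
g(6) = mex{0,1} = 2
g(7) = mex{0,1} = 2
g(8) = mex{0,1} = 2
g(9) = mex{1,2} = 0
g(10) = mex{1,2} = 0
The P-positions (g = 0) in 0..10 are 0, 1, 2, 9, 10.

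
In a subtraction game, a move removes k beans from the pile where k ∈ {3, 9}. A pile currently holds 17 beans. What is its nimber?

Build the Grundy sequence with g(k) = mex{g(k−s) : s ∈ {3, 9}, s ≤ k}:
k:     0  1  2  3  4  5  6  7  8  9 10 11 12 13 14 15 16 17
g(k):  0  0  0  1  1  1  0  0  0  1  1  1  0  0  0  1  1  1
So g(17) = 1.

1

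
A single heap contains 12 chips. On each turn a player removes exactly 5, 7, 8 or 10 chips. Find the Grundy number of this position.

Compute g(0), g(1), … for moves {5, 7, 8, 10}:
k:     0  1  2  3  4  5  6  7  8  9 10 11 12
g(k):  0  0  0  0  0  1  1  1  1  1  2  2  2
So g(12) = 2.

2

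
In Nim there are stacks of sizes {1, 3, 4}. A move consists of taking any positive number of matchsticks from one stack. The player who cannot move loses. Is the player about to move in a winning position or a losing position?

Compute the nim-sum pairwise:
1 XOR 3 = 2
2 XOR 4 = 6
The nim-sum is 6 ≠ 0, so this is an N-position: the player to move can win.

Winning position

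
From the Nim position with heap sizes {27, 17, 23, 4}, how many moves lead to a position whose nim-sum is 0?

Nim-sum: 27 ^ 17 ^ 23 ^ 4 = 25.
The overall nim-sum is X = 25. A heap of size p has a winning move iff p XOR X < p (reduce it to p XOR X).
  27: 27 XOR 25 = 2 < 27 — winning move (to 2).
  17: 17 XOR 25 = 8 < 17 — winning move (to 8).
  23: 23 XOR 25 = 14 < 23 — winning move (to 14).
  4: 4 XOR 25 = 29 ≥ 4 — no move.
That gives 3 winning moves.

3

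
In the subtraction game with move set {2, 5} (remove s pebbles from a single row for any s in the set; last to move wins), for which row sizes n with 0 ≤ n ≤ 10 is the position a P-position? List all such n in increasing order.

Grundy values for subtraction set {2, 5}:
g(0) = mex{} = 0
g(1) = mex{} = 0
g(2) = mex{0} = 1
g(3) = mex{0} = 1
g(4) = mex{1} = 0
g(5) = mex{0,1} = 2
g(6) = mex{0} = 1
g(7) = mex{1,2} = 0
g(8) = mex{1} = 0
g(9) = mex{0} = 1
g(10) = mex{0,2} = 1
The P-positions (g = 0) in 0..10 are 0, 1, 4, 7, 8.

0, 1, 4, 7, 8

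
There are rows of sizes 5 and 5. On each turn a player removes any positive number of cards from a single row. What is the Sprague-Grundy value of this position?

0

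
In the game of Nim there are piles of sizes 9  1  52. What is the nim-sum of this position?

Compute the nim-sum pairwise:
9 XOR 1 = 8
8 XOR 52 = 60

60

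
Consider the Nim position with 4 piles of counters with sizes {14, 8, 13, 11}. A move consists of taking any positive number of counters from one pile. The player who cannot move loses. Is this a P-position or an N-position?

P-position

Write each in binary and XOR column by column:
  1110  (14)
  1000  (8)
  1101  (13)
  1011  (11)
  ----
  0000  (0)
The nim-sum is 0, so this is a P-position: the player to move is in a losing position under optimal play.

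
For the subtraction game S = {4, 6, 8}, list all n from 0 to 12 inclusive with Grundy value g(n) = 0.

0, 1, 2, 3, 12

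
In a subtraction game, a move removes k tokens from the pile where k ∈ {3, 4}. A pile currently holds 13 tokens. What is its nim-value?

Compute g(0), g(1), … for moves {3, 4}:
k:     0  1  2  3  4  5  6  7  8  9 10 11 12 13
g(k):  0  0  0  1  1  1  2  0  0  0  1  1  1  2
So g(13) = 2.

2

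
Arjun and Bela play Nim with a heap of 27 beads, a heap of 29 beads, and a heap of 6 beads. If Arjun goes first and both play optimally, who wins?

Nim-sum: 27 ^ 29 ^ 6 = 0.
The nim-sum is 0, so this is a P-position: the player to move is in a losing position under optimal play; Arjun is about to move from it and so loses — Bela wins.

Bela wins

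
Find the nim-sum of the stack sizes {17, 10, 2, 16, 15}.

6

Compute the nim-sum pairwise:
17 XOR 10 = 27
27 XOR 2 = 25
25 XOR 16 = 9
9 XOR 15 = 6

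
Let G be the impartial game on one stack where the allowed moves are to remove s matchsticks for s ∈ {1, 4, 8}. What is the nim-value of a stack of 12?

Build the Grundy sequence with g(k) = mex{g(k−s) : s ∈ {1, 4, 8}, s ≤ k}:
k:     0  1  2  3  4  5  6  7  8  9 10 11 12
g(k):  0  1  0  1  2  0  1  0  1  2  3  2  0
So g(12) = 0.

0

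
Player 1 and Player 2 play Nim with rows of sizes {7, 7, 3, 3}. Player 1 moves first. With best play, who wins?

Player 2 wins

Compute the nim-sum pairwise:
7 ⊕ 7 = 0
0 ⊕ 3 = 3
3 ⊕ 3 = 0
The nim-sum is 0, so this is a P-position: the player to move is in a losing position under optimal play; Player 1 is about to move from it and so loses — Player 2 wins.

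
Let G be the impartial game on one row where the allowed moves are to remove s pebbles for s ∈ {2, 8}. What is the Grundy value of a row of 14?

0

Grundy values for subtraction set {2, 8}:
g(0) = mex{} = 0
g(1) = mex{} = 0
g(2) = mex{0} = 1
g(3) = mex{0} = 1
g(4) = mex{1} = 0
g(5) = mex{1} = 0
g(6) = mex{0} = 1
g(7) = mex{0} = 1
g(8) = mex{0,1} = 2
g(9) = mex{0,1} = 2
g(10) = mex{1,2} = 0
g(11) = mex{1,2} = 0
g(12) = mex{0} = 1
g(13) = mex{0} = 1
g(14) = mex{1} = 0
So g(14) = 0.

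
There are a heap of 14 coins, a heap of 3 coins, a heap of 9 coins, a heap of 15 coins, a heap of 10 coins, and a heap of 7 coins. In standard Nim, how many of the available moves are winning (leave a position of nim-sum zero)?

In binary:
  1110  (14)
  0011  (3)
  1001  (9)
  1111  (15)
  1010  (10)
  0111  (7)
  ----
  0110  (6)
The overall nim-sum is X = 6. A heap of size p has a winning move iff p XOR X < p (reduce it to p XOR X).
  14: 14 XOR 6 = 8 < 14 — winning move (to 8).
  3: 3 XOR 6 = 5 ≥ 3 — no move.
  9: 9 XOR 6 = 15 ≥ 9 — no move.
  15: 15 XOR 6 = 9 < 15 — winning move (to 9).
  10: 10 XOR 6 = 12 ≥ 10 — no move.
  7: 7 XOR 6 = 1 < 7 — winning move (to 1).
That gives 3 winning moves.

3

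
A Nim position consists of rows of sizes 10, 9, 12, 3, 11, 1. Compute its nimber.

6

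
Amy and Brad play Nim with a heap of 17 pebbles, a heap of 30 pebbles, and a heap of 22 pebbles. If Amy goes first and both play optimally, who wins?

Write each in binary and XOR column by column:
  10001  (17)
  11110  (30)
  10110  (22)
  -----
  11001  (25)
The nim-sum is 25 ≠ 0, so this is an N-position: the player to move can win; Amy has a winning move.

Amy wins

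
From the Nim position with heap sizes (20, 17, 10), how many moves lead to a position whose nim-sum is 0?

1

Nim-sum: 20 XOR 17 XOR 10 = 15.
The overall nim-sum is X = 15. A heap of size p has a winning move iff p XOR X < p (reduce it to p XOR X).
  20: 20 XOR 15 = 27 ≥ 20 — no move.
  17: 17 XOR 15 = 30 ≥ 17 — no move.
  10: 10 XOR 15 = 5 < 10 — winning move (to 5).
That gives 1 winning move.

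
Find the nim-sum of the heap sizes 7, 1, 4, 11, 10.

Nim-sum: 7 XOR 1 XOR 4 XOR 11 XOR 10 = 3.

3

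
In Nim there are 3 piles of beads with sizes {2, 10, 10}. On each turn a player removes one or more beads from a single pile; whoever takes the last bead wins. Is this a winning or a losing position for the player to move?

Winning position

Nim-sum: 2 XOR 10 XOR 10 = 2.
The nim-sum is 2 ≠ 0, so this is an N-position: the player to move can win.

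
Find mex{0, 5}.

0 is in the set but 1 is not, so the mex is 1.

1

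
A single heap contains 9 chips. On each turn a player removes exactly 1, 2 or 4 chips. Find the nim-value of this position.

0

Compute g(0), g(1), … for moves {1, 2, 4}:
k:     0  1  2  3  4  5  6  7  8  9
g(k):  0  1  2  0  1  2  0  1  2  0
So g(9) = 0.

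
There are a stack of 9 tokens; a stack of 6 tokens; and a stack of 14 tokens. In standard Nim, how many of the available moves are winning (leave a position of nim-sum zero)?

1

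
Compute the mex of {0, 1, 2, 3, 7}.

4

The values 0, 1, 2, 3 are all present; 4 is the first non-negative integer missing from the set.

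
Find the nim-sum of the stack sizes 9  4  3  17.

Nim-sum: 9 ^ 4 ^ 3 ^ 17 = 31.

31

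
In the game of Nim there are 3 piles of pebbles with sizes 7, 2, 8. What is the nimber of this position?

13

Bitwise XOR of the heap sizes:
  0111  (7)
  0010  (2)
  1000  (8)
  ----
  1101  (13)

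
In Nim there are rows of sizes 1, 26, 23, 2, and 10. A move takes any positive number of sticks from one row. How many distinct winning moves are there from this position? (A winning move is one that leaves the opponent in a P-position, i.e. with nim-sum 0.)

1

Nim-sum: 1 ⊕ 26 ⊕ 23 ⊕ 2 ⊕ 10 = 4.
The overall nim-sum is X = 4. A row of size p has a winning move iff p XOR X < p (reduce it to p XOR X).
  1: 1 XOR 4 = 5 ≥ 1 — no move.
  26: 26 XOR 4 = 30 ≥ 26 — no move.
  23: 23 XOR 4 = 19 < 23 — winning move (to 19).
  2: 2 XOR 4 = 6 ≥ 2 — no move.
  10: 10 XOR 4 = 14 ≥ 10 — no move.
That gives 1 winning move.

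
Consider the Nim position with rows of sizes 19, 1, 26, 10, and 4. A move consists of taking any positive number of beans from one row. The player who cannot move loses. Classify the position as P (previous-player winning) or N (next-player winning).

N-position

Write each in binary and XOR column by column:
  10011  (19)
  00001  (1)
  11010  (26)
  01010  (10)
  00100  (4)
  -----
  00110  (6)
The nim-sum is 6 ≠ 0, so this is an N-position: the player to move can win.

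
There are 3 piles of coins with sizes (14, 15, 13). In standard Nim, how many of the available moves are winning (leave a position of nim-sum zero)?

3

Nim-sum: 14 ⊕ 15 ⊕ 13 = 12.
The overall nim-sum is X = 12. A pile of size p has a winning move iff p XOR X < p (reduce it to p XOR X).
  14: 14 XOR 12 = 2 < 14 — winning move (to 2).
  15: 15 XOR 12 = 3 < 15 — winning move (to 3).
  13: 13 XOR 12 = 1 < 13 — winning move (to 1).
That gives 3 winning moves.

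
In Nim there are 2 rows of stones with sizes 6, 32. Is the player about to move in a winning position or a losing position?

Winning position

In binary:
  000110  (6)
  100000  (32)
  ------
  100110  (38)
The nim-sum is 38 ≠ 0, so this is an N-position: the player to move can win.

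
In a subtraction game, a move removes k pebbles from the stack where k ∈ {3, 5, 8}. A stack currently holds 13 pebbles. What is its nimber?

0

Build the Grundy sequence with g(k) = mex{g(k−s) : s ∈ {3, 5, 8}, s ≤ k}:
g(0) = mex{} = 0
g(1) = mex{} = 0
g(2) = mex{} = 0
g(3) = mex{0} = 1
g(4) = mex{0} = 1
g(5) = mex{0} = 1
g(6) = mex{0,1} = 2
g(7) = mex{0,1} = 2
g(8) = mex{0,1} = 2
g(9) = mex{0,1,2} = 3
g(10) = mex{0,1,2} = 3
g(11) = mex{1,2} = 0
g(12) = mex{1,2,3} = 0
g(13) = mex{1,2,3} = 0
So g(13) = 0.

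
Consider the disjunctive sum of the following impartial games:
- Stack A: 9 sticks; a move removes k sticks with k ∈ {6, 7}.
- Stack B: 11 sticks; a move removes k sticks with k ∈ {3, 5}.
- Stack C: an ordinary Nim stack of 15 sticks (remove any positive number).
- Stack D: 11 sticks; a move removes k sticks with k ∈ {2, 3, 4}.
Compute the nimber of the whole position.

13

Grundy values for stack A (subtraction set {6, 7}):
g(0) = mex{} = 0
g(1) = mex{} = 0
g(2) = mex{} = 0
g(3) = mex{} = 0
g(4) = mex{} = 0
g(5) = mex{} = 0
g(6) = mex{0} = 1
g(7) = mex{0} = 1
g(8) = mex{0} = 1
g(9) = mex{0} = 1
So g(9) = 1.
Grundy values for stack B (subtraction set {3, 5}):
g(0) = mex{} = 0
g(1) = mex{} = 0
g(2) = mex{} = 0
g(3) = mex{0} = 1
g(4) = mex{0} = 1
g(5) = mex{0} = 1
g(6) = mex{0,1} = 2
g(7) = mex{0,1} = 2
g(8) = mex{1} = 0
g(9) = mex{1,2} = 0
g(10) = mex{1,2} = 0
g(11) = mex{0,2} = 1
So g(11) = 1.
Stack C is a plain Nim stack of size 15, so its Grundy value is 15.
Grundy values for stack D (subtraction set {2, 3, 4}):
g(0) = mex{} = 0
g(1) = mex{} = 0
g(2) = mex{0} = 1
g(3) = mex{0} = 1
g(4) = mex{0,1} = 2
g(5) = mex{0,1} = 2
g(6) = mex{1,2} = 0
g(7) = mex{1,2} = 0
g(8) = mex{0,2} = 1
g(9) = mex{0,2} = 1
g(10) = mex{0,1} = 2
g(11) = mex{0,1} = 2
So g(11) = 2.
By the Sprague-Grundy theorem, the Grundy value of a sum of independent games is the XOR of the component values.
Combined value = 1 ⊕ 1 ⊕ 15 ⊕ 2 = 13.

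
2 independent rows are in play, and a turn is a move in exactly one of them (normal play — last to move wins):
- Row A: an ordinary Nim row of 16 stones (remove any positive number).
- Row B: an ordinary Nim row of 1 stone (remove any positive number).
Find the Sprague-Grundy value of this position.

17

Row A is a plain Nim row of size 16, so its Grundy value is 16.
Row B is a plain Nim row of size 1, so its Grundy value is 1.
By the Sprague-Grundy theorem, the Grundy value of a sum of independent games is the XOR of the component values.
Combined value = 16 XOR 1 = 17.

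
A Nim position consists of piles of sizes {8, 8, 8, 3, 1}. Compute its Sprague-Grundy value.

Compute the nim-sum pairwise:
8 XOR 8 = 0
0 XOR 8 = 8
8 XOR 3 = 11
11 XOR 1 = 10

10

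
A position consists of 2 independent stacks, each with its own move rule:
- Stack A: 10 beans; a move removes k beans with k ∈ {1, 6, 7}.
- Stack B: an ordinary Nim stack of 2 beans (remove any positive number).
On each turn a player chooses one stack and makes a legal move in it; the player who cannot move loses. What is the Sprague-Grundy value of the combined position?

For stack A, compute g(0), g(1), … with moves {1, 6, 7}:
g(0) = mex{} = 0
g(1) = mex{0} = 1
g(2) = mex{1} = 0
g(3) = mex{0} = 1
g(4) = mex{1} = 0
g(5) = mex{0} = 1
g(6) = mex{0,1} = 2
g(7) = mex{0,1,2} = 3
g(8) = mex{0,1,3} = 2
g(9) = mex{0,1,2} = 3
g(10) = mex{0,1,3} = 2
So g(10) = 2.
Stack B is a plain Nim stack of size 2, so its Grundy value is 2.
By the Sprague-Grundy theorem, the Grundy value of a sum of independent games is the XOR of the component values.
Combined value = 2 XOR 2 = 0.

0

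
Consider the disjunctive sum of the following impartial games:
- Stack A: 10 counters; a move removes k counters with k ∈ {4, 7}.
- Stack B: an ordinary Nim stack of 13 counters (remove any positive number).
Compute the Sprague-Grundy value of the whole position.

15

Build the Grundy sequence for stack A with g(k) = mex{g(k−s) : s ∈ {4, 7}, s ≤ k}:
k:     0  1  2  3  4  5  6  7  8  9 10
g(k):  0  0  0  0  1  1  1  1  2  2  2
So g(10) = 2.
Stack B is a plain Nim stack of size 13, so its Grundy value is 13.
By the Sprague-Grundy theorem, the Grundy value of a sum of independent games is the XOR of the component values.
Combined value = 2 ⊕ 13 = 15.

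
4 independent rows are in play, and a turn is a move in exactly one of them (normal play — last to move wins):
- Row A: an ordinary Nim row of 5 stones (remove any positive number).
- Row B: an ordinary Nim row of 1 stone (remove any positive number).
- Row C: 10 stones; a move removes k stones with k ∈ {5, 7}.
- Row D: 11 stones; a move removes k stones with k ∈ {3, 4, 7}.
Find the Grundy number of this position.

6

Row A is a plain Nim row of size 5, so its Grundy value is 5.
Row B is a plain Nim row of size 1, so its Grundy value is 1.
Build the Grundy sequence for row C with g(k) = mex{g(k−s) : s ∈ {5, 7}, s ≤ k}:
g(0) = mex{} = 0
g(1) = mex{} = 0
g(2) = mex{} = 0
g(3) = mex{} = 0
g(4) = mex{} = 0
g(5) = mex{0} = 1
g(6) = mex{0} = 1
g(7) = mex{0} = 1
g(8) = mex{0} = 1
g(9) = mex{0} = 1
g(10) = mex{0,1} = 2
So g(10) = 2.
Build the Grundy sequence for row D with g(k) = mex{g(k−s) : s ∈ {3, 4, 7}, s ≤ k}:
g(0) = mex{} = 0
g(1) = mex{} = 0
g(2) = mex{} = 0
g(3) = mex{0} = 1
g(4) = mex{0} = 1
g(5) = mex{0} = 1
g(6) = mex{0,1} = 2
g(7) = mex{0,1} = 2
g(8) = mex{0,1} = 2
g(9) = mex{0,1,2} = 3
g(10) = mex{1,2} = 0
g(11) = mex{1,2} = 0
So g(11) = 0.
The value of a disjunctive sum is the nim-sum of the parts.
Combined value = 5 ⊕ 1 ⊕ 2 ⊕ 0 = 6.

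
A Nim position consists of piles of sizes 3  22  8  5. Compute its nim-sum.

24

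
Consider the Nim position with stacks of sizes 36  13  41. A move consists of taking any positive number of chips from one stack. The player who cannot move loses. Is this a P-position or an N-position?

P-position

Nim-sum: 36 ^ 13 ^ 41 = 0.
The nim-sum is 0, so this is a P-position: the player to move is in a losing position under optimal play.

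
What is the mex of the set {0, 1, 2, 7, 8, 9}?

3

The values 0, 1, 2 are all present; 3 is the first non-negative integer missing from the set.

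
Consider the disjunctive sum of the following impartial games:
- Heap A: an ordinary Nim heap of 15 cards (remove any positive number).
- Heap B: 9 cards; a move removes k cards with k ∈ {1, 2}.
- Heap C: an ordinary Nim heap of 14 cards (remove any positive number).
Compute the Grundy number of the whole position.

Heap A is a plain Nim heap of size 15, so its Grundy value is 15.
For heap B, compute g(0), g(1), … with moves {1, 2}:
g(0) = mex{} = 0
g(1) = mex{0} = 1
g(2) = mex{0,1} = 2
g(3) = mex{1,2} = 0
g(4) = mex{0,2} = 1
g(5) = mex{0,1} = 2
g(6) = mex{1,2} = 0
g(7) = mex{0,2} = 1
g(8) = mex{0,1} = 2
g(9) = mex{1,2} = 0
So g(9) = 0.
Heap C is a plain Nim heap of size 14, so its Grundy value is 14.
The value of a disjunctive sum is the nim-sum of the parts.
Combined value = 15 ⊕ 0 ⊕ 14 = 1.

1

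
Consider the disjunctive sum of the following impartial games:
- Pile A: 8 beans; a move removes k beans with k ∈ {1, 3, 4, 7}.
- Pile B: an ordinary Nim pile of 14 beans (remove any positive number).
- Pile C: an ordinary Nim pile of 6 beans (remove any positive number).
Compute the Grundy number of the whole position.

Build the Grundy sequence for pile A with g(k) = mex{g(k−s) : s ∈ {1, 3, 4, 7}, s ≤ k}:
k:     0  1  2  3  4  5  6  7  8
g(k):  0  1  0  1  2  3  2  3  0
So g(8) = 0.
Pile B is a plain Nim pile of size 14, so its Grundy value is 14.
Pile C is a plain Nim pile of size 6, so its Grundy value is 6.
By the Sprague-Grundy theorem, the Grundy value of a sum of independent games is the XOR of the component values.
Combined value = 0 XOR 14 XOR 6 = 8.

8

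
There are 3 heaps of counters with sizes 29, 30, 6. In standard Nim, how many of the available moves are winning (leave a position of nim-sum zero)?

Nim-sum: 29 ⊕ 30 ⊕ 6 = 5.
The overall nim-sum is X = 5. A heap of size p has a winning move iff p XOR X < p (reduce it to p XOR X).
  29: 29 XOR 5 = 24 < 29 — winning move (to 24).
  30: 30 XOR 5 = 27 < 30 — winning move (to 27).
  6: 6 XOR 5 = 3 < 6 — winning move (to 3).
That gives 3 winning moves.

3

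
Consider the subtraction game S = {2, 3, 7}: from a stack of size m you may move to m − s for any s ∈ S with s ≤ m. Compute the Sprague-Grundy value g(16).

Grundy values for subtraction set {2, 3, 7}:
k:     0  1  2  3  4  5  6  7  8  9 10 11 12 13 14 15 16
g(k):  0  0  1  1  2  0  0  1  1  2  0  0  1  1  2  0  0
So g(16) = 0.

0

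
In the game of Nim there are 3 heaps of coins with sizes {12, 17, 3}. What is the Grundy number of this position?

Nim-sum: 12 ⊕ 17 ⊕ 3 = 30.

30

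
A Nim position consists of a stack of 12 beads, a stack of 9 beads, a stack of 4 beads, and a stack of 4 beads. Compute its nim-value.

5

In binary:
  1100  (12)
  1001  (9)
  0100  (4)
  0100  (4)
  ----
  0101  (5)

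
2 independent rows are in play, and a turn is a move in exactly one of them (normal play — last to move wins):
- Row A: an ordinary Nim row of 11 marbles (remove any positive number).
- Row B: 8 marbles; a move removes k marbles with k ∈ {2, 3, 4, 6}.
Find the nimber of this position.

Row A is a plain Nim row of size 11, so its Grundy value is 11.
For row B, compute g(0), g(1), … with moves {2, 3, 4, 6}:
k:     0  1  2  3  4  5  6  7  8
g(k):  0  0  1  1  2  2  3  3  0
So g(8) = 0.
The value of a disjunctive sum is the nim-sum of the parts.
Combined value = 11 XOR 0 = 11.

11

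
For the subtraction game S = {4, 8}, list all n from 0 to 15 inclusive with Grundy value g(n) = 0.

0, 1, 2, 3, 12, 13, 14, 15

Compute g(0), g(1), … for moves {4, 8}:
k:     0  1  2  3  4  5  6  7  8  9 10 11 12 13 14 15
g(k):  0  0  0  0  1  1  1  1  2  2  2  2  0  0  0  0
The P-positions (g = 0) in 0..15 are 0, 1, 2, 3, 12, 13, 14, 15.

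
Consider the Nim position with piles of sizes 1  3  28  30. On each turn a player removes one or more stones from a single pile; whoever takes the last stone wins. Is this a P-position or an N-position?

P-position

Nim-sum: 1 ⊕ 3 ⊕ 28 ⊕ 30 = 0.
The nim-sum is 0, so this is a P-position: the player to move is in a losing position under optimal play.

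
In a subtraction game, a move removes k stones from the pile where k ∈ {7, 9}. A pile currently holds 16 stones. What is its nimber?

0

Build the Grundy sequence with g(k) = mex{g(k−s) : s ∈ {7, 9}, s ≤ k}:
k:     0  1  2  3  4  5  6  7  8  9 10 11 12 13 14 15 16
g(k):  0  0  0  0  0  0  0  1  1  1  1  1  1  1  2  2  0
So g(16) = 0.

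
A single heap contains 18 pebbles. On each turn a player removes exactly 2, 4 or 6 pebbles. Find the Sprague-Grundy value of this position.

1

Compute g(0), g(1), … for moves {2, 4, 6}:
k:     0  1  2  3  4  5  6  7  8  9 10 11 12 13 14 15 16 17 18
g(k):  0  0  1  1  2  2  3  3  0  0  1  1  2  2  3  3  0  0  1
So g(18) = 1.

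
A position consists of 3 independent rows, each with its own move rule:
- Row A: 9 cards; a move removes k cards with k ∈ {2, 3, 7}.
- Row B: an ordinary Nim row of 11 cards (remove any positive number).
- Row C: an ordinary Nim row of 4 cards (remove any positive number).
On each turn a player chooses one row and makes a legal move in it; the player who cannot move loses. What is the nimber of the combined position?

For row A, compute g(0), g(1), … with moves {2, 3, 7}:
g(0) = mex{} = 0
g(1) = mex{} = 0
g(2) = mex{0} = 1
g(3) = mex{0} = 1
g(4) = mex{0,1} = 2
g(5) = mex{1} = 0
g(6) = mex{1,2} = 0
g(7) = mex{0,2} = 1
g(8) = mex{0} = 1
g(9) = mex{0,1} = 2
So g(9) = 2.
Row B is a plain Nim row of size 11, so its Grundy value is 11.
Row C is a plain Nim row of size 4, so its Grundy value is 4.
By the Sprague-Grundy theorem, the Grundy value of a sum of independent games is the XOR of the component values.
Combined value = 2 ⊕ 11 ⊕ 4 = 13.

13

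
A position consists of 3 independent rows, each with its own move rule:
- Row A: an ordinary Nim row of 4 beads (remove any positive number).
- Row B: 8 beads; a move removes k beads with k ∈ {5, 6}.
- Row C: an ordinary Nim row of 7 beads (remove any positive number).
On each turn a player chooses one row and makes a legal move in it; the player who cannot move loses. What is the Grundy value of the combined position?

Row A is a plain Nim row of size 4, so its Grundy value is 4.
For row B, compute g(0), g(1), … with moves {5, 6}:
k:     0  1  2  3  4  5  6  7  8
g(k):  0  0  0  0  0  1  1  1  1
So g(8) = 1.
Row C is a plain Nim row of size 7, so its Grundy value is 7.
By the Sprague-Grundy theorem, the Grundy value of a sum of independent games is the XOR of the component values.
Combined value = 4 ⊕ 1 ⊕ 7 = 2.

2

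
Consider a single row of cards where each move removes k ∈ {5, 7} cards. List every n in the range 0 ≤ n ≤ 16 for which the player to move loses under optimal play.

Build the Grundy sequence with g(k) = mex{g(k−s) : s ∈ {5, 7}, s ≤ k}:
k:     0  1  2  3  4  5  6  7  8  9 10 11 12 13 14 15 16
g(k):  0  0  0  0  0  1  1  1  1  1  2  2  0  0  0  0  0
The P-positions (g = 0) in 0..16 are 0, 1, 2, 3, 4, 12, 13, 14, 15, 16.

0, 1, 2, 3, 4, 12, 13, 14, 15, 16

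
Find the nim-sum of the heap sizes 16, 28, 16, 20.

In binary:
  10000  (16)
  11100  (28)
  10000  (16)
  10100  (20)
  -----
  01000  (8)

8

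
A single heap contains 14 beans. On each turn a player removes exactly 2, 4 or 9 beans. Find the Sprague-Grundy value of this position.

1

Compute g(0), g(1), … for moves {2, 4, 9}:
g(0) = mex{} = 0
g(1) = mex{} = 0
g(2) = mex{0} = 1
g(3) = mex{0} = 1
g(4) = mex{0,1} = 2
g(5) = mex{0,1} = 2
g(6) = mex{1,2} = 0
g(7) = mex{1,2} = 0
g(8) = mex{0,2} = 1
g(9) = mex{0,2} = 1
g(10) = mex{0,1} = 2
g(11) = mex{0,1} = 2
g(12) = mex{1,2} = 0
g(13) = mex{1,2} = 0
g(14) = mex{0,2} = 1
So g(14) = 1.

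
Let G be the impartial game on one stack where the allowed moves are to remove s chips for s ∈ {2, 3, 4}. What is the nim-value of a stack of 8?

Compute g(0), g(1), … for moves {2, 3, 4}:
k:     0  1  2  3  4  5  6  7  8
g(k):  0  0  1  1  2  2  0  0  1
So g(8) = 1.

1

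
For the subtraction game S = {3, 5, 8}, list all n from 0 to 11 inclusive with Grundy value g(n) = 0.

0, 1, 2, 11

Build the Grundy sequence with g(k) = mex{g(k−s) : s ∈ {3, 5, 8}, s ≤ k}:
g(0) = mex{} = 0
g(1) = mex{} = 0
g(2) = mex{} = 0
g(3) = mex{0} = 1
g(4) = mex{0} = 1
g(5) = mex{0} = 1
g(6) = mex{0,1} = 2
g(7) = mex{0,1} = 2
g(8) = mex{0,1} = 2
g(9) = mex{0,1,2} = 3
g(10) = mex{0,1,2} = 3
g(11) = mex{1,2} = 0
The P-positions (g = 0) in 0..11 are 0, 1, 2, 11.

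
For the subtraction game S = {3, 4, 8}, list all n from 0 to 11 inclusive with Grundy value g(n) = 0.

0, 1, 2, 7

Grundy values for subtraction set {3, 4, 8}:
k:     0  1  2  3  4  5  6  7  8  9 10 11
g(k):  0  0  0  1  1  1  2  0  2  3  1  3
The P-positions (g = 0) in 0..11 are 0, 1, 2, 7.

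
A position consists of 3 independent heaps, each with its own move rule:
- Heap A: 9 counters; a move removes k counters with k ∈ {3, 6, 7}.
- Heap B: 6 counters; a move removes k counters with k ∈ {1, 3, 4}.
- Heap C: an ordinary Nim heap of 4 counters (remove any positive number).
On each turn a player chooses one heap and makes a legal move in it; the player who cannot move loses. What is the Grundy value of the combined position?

5

Build the Grundy sequence for heap A with g(k) = mex{g(k−s) : s ∈ {3, 6, 7}, s ≤ k}:
k:     0  1  2  3  4  5  6  7  8  9
g(k):  0  0  0  1  1  1  2  2  2  3
So g(9) = 3.
Build the Grundy sequence for heap B with g(k) = mex{g(k−s) : s ∈ {1, 3, 4}, s ≤ k}:
k:     0  1  2  3  4  5  6
g(k):  0  1  0  1  2  3  2
So g(6) = 2.
Heap C is a plain Nim heap of size 4, so its Grundy value is 4.
The value of a disjunctive sum is the nim-sum of the parts.
Combined value = 3 XOR 2 XOR 4 = 5.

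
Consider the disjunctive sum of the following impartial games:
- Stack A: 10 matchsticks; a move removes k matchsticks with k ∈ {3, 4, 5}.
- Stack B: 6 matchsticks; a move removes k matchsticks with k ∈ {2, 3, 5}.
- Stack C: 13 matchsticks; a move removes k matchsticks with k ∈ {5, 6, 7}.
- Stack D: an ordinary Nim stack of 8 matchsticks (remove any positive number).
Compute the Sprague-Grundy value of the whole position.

11

Grundy values for stack A (subtraction set {3, 4, 5}):
g(0) = mex{} = 0
g(1) = mex{} = 0
g(2) = mex{} = 0
g(3) = mex{0} = 1
g(4) = mex{0} = 1
g(5) = mex{0} = 1
g(6) = mex{0,1} = 2
g(7) = mex{0,1} = 2
g(8) = mex{1} = 0
g(9) = mex{1,2} = 0
g(10) = mex{1,2} = 0
So g(10) = 0.
Build the Grundy sequence for stack B with g(k) = mex{g(k−s) : s ∈ {2, 3, 5}, s ≤ k}:
k:     0  1  2  3  4  5  6
g(k):  0  0  1  1  2  2  3
So g(6) = 3.
Grundy values for stack C (subtraction set {5, 6, 7}):
k:     0  1  2  3  4  5  6  7  8  9 10 11 12 13
g(k):  0  0  0  0  0  1  1  1  1  1  2  2  0  0
So g(13) = 0.
Stack D is a plain Nim stack of size 8, so its Grundy value is 8.
By the Sprague-Grundy theorem, the Grundy value of a sum of independent games is the XOR of the component values.
Combined value = 0 ⊕ 3 ⊕ 0 ⊕ 8 = 11.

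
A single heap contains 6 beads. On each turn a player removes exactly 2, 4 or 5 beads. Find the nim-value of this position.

Build the Grundy sequence with g(k) = mex{g(k−s) : s ∈ {2, 4, 5}, s ≤ k}:
k:     0  1  2  3  4  5  6
g(k):  0  0  1  1  2  2  3
So g(6) = 3.

3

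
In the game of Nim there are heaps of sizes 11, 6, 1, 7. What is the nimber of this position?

Compute the nim-sum pairwise:
11 ⊕ 6 = 13
13 ⊕ 1 = 12
12 ⊕ 7 = 11

11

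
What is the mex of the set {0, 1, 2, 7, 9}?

3

The values 0, 1, 2 are all present; 3 is the first non-negative integer missing from the set.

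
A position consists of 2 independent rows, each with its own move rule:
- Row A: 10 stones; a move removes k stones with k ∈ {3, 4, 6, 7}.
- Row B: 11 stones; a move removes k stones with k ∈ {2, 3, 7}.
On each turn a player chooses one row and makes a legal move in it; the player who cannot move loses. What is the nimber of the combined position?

0

Build the Grundy sequence for row A with g(k) = mex{g(k−s) : s ∈ {3, 4, 6, 7}, s ≤ k}:
g(0) = mex{} = 0
g(1) = mex{} = 0
g(2) = mex{} = 0
g(3) = mex{0} = 1
g(4) = mex{0} = 1
g(5) = mex{0} = 1
g(6) = mex{0,1} = 2
g(7) = mex{0,1} = 2
g(8) = mex{0,1} = 2
g(9) = mex{0,1,2} = 3
g(10) = mex{1,2} = 0
So g(10) = 0.
Grundy values for row B (subtraction set {2, 3, 7}):
g(0) = mex{} = 0
g(1) = mex{} = 0
g(2) = mex{0} = 1
g(3) = mex{0} = 1
g(4) = mex{0,1} = 2
g(5) = mex{1} = 0
g(6) = mex{1,2} = 0
g(7) = mex{0,2} = 1
g(8) = mex{0} = 1
g(9) = mex{0,1} = 2
g(10) = mex{1} = 0
g(11) = mex{1,2} = 0
So g(11) = 0.
By the Sprague-Grundy theorem, the Grundy value of a sum of independent games is the XOR of the component values.
Combined value = 0 ⊕ 0 = 0.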